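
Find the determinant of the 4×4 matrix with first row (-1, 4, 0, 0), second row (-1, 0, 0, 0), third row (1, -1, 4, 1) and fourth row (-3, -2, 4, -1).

The matrix is block lower-triangular with a 2×2 block and a 2×2 block on the diagonal, so its determinant equals the product of the determinants of the diagonal blocks.
det of the 2×2 block = 4
det of the 2×2 block = -8
det = (4)·(-8) = -32

The determinant is -32.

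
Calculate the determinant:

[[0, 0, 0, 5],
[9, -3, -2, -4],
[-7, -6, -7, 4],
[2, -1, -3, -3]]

-830

Expand along row 1 (it has 3 zeros):
  − (5) · M_14   where M_14 = det([9 -3 -2; -7 -6 -7; 2 -1 -3]) = 166
det = (-1)·(5)·(166) = -830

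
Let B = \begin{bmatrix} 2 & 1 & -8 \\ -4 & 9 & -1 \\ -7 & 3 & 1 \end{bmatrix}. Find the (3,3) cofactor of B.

Delete row 3 and column 3; the remaining 2×2 submatrix is [2 1; -4 9].
Its determinant is 2·9 − 1·(-4) = 22.
The cofactor carries sign (−1)^(3+3) = +1, so C_{3,3} = +(22) = 22.

The cofactor is 22.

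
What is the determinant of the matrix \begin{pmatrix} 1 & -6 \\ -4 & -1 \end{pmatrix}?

det = 1·(-1) − (-6)·(-4) = -1 − 24 = -25

The determinant is -25.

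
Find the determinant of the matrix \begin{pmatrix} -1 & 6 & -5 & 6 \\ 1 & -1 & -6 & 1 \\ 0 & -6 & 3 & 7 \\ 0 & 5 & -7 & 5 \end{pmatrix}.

206

Expand along column 1 (it has 2 zeros):
  + (-1) · M_11   where M_11 = det([-1 -6 1; -6 3 7; 5 -7 5]) = -427
  − (1) · M_21   where M_21 = det([6 -5 6; -6 3 7; 5 -7 5]) = 221
det = (+1)·(-1)·(-427) + (-1)·(1)·(221) = 206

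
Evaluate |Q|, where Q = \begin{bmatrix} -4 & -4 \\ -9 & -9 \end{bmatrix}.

det(Q) = (-4)·(-9) − (-4)·(-9) = 36 − 36 = 0

0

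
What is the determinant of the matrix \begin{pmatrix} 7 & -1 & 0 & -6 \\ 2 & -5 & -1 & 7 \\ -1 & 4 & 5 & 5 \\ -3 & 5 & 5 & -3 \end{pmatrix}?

Expand along row 1 (it has 1 zero):
  + (7) · M_11   where M_11 = det([-5 -1 7; 4 5 5; 5 5 -3]) = 128
  − (-1) · M_12   where M_12 = det([2 -1 7; -1 5 5; -3 5 -3]) = 8
  − (-6) · M_14   where M_14 = det([2 -5 -1; -1 4 5; -3 5 5]) = 33
det = (+1)·(7)·(128) + (-1)·(-1)·(8) + (-1)·(-6)·(33) = 1102

1102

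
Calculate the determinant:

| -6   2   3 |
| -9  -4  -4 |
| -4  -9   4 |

The determinant is 611.

Expand along row 1:
  + (-6) · |-4 -4; -9 4| = (-6)·(-16 − 36) = 312
  − 2 · |-9 -4; -4 4| = −2·(-36 − 16) = 104
  + 3 · |-9 -4; -4 -9| = 3·(81 − 16) = 195
Sum: (312) + (104) + (195) = 611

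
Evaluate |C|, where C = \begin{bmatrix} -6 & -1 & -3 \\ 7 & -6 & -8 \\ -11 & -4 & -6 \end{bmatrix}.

|C| = 128

Expand along column 1:
  + (-6) · |-6 -8; -4 -6| = (-6)·(36 − 32) = -24
  − 7 · |-1 -3; -4 -6| = −7·(6 − 12) = 42
  + (-11) · |-1 -3; -6 -8| = (-11)·(8 − 18) = 110
Sum: (-24) + (42) + (110) = 128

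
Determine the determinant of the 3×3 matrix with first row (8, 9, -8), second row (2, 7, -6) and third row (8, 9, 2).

Expand along column 1:
  + 8 · |7 -6; 9 2| = 8·(14 − (-54)) = 544
  − 2 · |9 -8; 9 2| = −2·(18 − (-72)) = -180
  + 8 · |9 -8; 7 -6| = 8·(-54 − (-56)) = 16
Sum: (544) + (-180) + (16) = 380

The determinant is 380.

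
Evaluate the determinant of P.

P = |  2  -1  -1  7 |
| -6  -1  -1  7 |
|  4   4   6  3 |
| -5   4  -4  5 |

Expand along row 1:
  + (2) · M_11   where M_11 = det([-1 -1 7; 4 6 3; 4 -4 5]) = -314
  − (-1) · M_12   where M_12 = det([-6 -1 7; 4 6 3; -5 -4 5]) = -119
  + (-1) · M_13   where M_13 = det([-6 -1 7; 4 4 3; -5 4 5]) = 239
  − (7) · M_14   where M_14 = det([-6 -1 -1; 4 4 6; -5 4 -4]) = 218
det = (+1)·(2)·(-314) + (-1)·(-1)·(-119) + (+1)·(-1)·(239) + (-1)·(7)·(218) = -2512

-2512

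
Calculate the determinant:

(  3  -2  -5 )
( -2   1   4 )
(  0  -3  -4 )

The determinant is 10.

Expand along column 1:
  + 3 · |1 4; -3 -4| = 3·(-4 − (-12)) = 24
  − (-2) · |-2 -5; -3 -4| = −(-2)·(8 − 15) = -14
Sum: (24) + (-14) = 10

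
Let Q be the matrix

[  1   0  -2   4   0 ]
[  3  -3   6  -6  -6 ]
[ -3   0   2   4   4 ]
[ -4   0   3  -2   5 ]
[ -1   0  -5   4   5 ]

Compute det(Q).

Expand along column 2 (it has 4 zeros):
  + (-3) · M_22   where M_22 = det([1 -2 4 0; -3 2 4 4; -4 3 -2 5; -1 -5 4 5]) = -48
det = (+1)·(-3)·(-48) = 144

det(Q) = 144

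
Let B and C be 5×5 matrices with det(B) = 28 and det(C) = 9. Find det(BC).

det(BC) = det(B)·det(C) = (28)·(9) = 252

|BC| = 252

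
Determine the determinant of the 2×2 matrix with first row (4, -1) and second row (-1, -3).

det = 4·(-3) − (-1)·(-1) = -12 − 1 = -13

-13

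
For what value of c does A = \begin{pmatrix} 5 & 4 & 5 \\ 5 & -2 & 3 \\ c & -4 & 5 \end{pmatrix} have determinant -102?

c = 4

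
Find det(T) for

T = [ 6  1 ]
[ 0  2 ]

det(T) = 6·2 − 1·0 = 12 − 0 = 12

12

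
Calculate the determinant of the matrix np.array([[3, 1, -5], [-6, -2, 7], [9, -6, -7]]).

-81

Expand along column 1:
  + 3 · |-2 7; -6 -7| = 3·(14 − (-42)) = 168
  − (-6) · |1 -5; -6 -7| = −(-6)·(-7 − 30) = -222
  + 9 · |1 -5; -2 7| = 9·(7 − 10) = -27
Sum: (168) + (-222) + (-27) = -81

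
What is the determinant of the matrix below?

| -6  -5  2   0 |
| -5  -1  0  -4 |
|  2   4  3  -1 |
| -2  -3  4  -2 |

440

Expand along row 1 (it has 1 zero):
  + (-6) · M_11   where M_11 = det([-1 0 -4; 4 3 -1; -3 4 -2]) = -98
  − (-5) · M_12   where M_12 = det([-5 0 -4; 2 3 -1; -2 4 -2]) = -46
  + (2) · M_13   where M_13 = det([-5 -1 -4; 2 4 -1; -2 -3 -2]) = 41
det = (+1)·(-6)·(-98) + (-1)·(-5)·(-46) + (+1)·(2)·(41) = 440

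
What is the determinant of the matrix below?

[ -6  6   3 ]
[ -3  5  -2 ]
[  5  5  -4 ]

The determinant is -192.

Expand along column 1:
  + (-6) · |5 -2; 5 -4| = (-6)·(-20 − (-10)) = 60
  − (-3) · |6 3; 5 -4| = −(-3)·(-24 − 15) = -117
  + 5 · |6 3; 5 -2| = 5·(-12 − 15) = -135
Sum: (60) + (-117) + (-135) = -192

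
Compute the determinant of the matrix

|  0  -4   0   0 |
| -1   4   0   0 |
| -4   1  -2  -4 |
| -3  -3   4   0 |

-64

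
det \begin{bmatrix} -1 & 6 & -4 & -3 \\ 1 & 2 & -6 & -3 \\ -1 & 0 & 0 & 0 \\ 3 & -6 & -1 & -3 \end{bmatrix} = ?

Expand along row 3 (it has 3 zeros):
  + (-1) · M_31   where M_31 = det([6 -4 -3; 2 -6 -3; -6 -1 -3]) = 108
det = (+1)·(-1)·(108) = -108

-108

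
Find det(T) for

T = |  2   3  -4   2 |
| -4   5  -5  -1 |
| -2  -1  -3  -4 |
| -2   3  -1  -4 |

Expand along row 1:
  + (2) · M_11   where M_11 = det([5 -5 -1; -1 -3 -4; 3 -1 -4]) = 110
  − (3) · M_12   where M_12 = det([-4 -5 -1; -2 -3 -4; -2 -1 -4]) = -28
  + (-4) · M_13   where M_13 = det([-4 5 -1; -2 -1 -4; -2 3 -4]) = -56
  − (2) · M_14   where M_14 = det([-4 5 -5; -2 -1 -3; -2 3 -1]) = 20
det = (+1)·(2)·(110) + (-1)·(3)·(-28) + (+1)·(-4)·(-56) + (-1)·(2)·(20) = 488

|T| = 488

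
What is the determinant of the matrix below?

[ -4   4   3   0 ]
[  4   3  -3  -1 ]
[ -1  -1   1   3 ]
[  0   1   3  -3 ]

The determinant is 248.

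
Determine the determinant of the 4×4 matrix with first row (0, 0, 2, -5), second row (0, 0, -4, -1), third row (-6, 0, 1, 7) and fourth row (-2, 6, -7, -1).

Expand along column 2 (it has 3 zeros):
  + (6) · M_42   where M_42 = det([0 2 -5; 0 -4 -1; -6 1 7]) = 132
det = (+1)·(6)·(132) = 792

792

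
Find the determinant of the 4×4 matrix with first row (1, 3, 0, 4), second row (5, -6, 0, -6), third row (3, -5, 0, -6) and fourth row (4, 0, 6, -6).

-84

Expand along column 3 (it has 3 zeros):
  − (6) · M_43   where M_43 = det([1 3 4; 5 -6 -6; 3 -5 -6]) = 14
det = (-1)·(6)·(14) = -84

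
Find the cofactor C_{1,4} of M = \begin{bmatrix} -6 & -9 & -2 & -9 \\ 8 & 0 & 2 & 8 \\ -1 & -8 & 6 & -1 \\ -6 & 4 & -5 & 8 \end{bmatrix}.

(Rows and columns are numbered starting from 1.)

-24

Delete row 1 and column 4; the remaining 3×3 submatrix is [8 0 2; -1 -8 6; -6 4 -5].
Its determinant is 24.
The cofactor carries sign (−1)^(1+4) = −1, so C_{1,4} = −(24) = -24.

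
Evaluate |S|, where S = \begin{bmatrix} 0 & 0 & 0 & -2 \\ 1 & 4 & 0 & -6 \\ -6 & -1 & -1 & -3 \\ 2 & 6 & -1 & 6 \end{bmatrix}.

Expand along row 1 (it has 3 zeros):
  − (-2) · M_14   where M_14 = det([1 4 0; -6 -1 -1; 2 6 -1]) = -25
det = (-1)·(-2)·(-25) = -50

The determinant is -50.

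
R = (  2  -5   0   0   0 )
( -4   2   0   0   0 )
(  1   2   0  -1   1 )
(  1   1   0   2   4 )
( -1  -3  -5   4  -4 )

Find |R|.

R is block lower-triangular with a 2×2 block and a 3×3 block on the diagonal, so its determinant equals the product of the determinants of the diagonal blocks.
det of the 2×2 block = -16
det of the 3×3 block = 30
det = (-16)·(30) = -480

-480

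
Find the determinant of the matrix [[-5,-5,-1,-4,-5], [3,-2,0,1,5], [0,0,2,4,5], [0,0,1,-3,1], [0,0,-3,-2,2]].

-2075

The matrix is block upper-triangular with a 2×2 block and a 3×3 block on the diagonal, so its determinant equals the product of the determinants of the diagonal blocks.
det of the 2×2 block = 25
det of the 3×3 block = -83
det = (25)·(-83) = -2075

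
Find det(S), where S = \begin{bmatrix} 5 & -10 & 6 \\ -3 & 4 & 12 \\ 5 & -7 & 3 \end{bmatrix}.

Expand along row 1:
  + 5 · |4 12; -7 3| = 5·(12 − (-84)) = 480
  − (-10) · |-3 12; 5 3| = −(-10)·(-9 − 60) = -690
  + 6 · |-3 4; 5 -7| = 6·(21 − 20) = 6
Sum: (480) + (-690) + (6) = -204

det(S) = -204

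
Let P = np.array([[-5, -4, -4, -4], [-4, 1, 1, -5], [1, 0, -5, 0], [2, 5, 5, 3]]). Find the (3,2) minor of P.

-60

Delete row 3 and column 2; the remaining 3×3 submatrix is [-5 -4 -4; -4 1 -5; 2 5 3].
Its determinant is -60.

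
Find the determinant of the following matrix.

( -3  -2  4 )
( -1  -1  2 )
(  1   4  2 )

The determinant is 10.

Expand along column 1:
  + (-3) · |-1 2; 4 2| = (-3)·(-2 − 8) = 30
  − (-1) · |-2 4; 4 2| = −(-1)·(-4 − 16) = -20
  + 1 · |-2 4; -1 2| = 1·(-4 − (-4)) = 0
Sum: (30) + (-20) + (0) = 10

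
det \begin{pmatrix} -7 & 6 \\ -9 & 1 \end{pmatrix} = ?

47

det = (-7)·1 − 6·(-9) = -7 − (-54) = 47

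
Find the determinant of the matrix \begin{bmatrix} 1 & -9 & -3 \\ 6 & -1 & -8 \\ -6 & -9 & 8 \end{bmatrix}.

The determinant is 100.

Expand along row 1:
  + 1 · |-1 -8; -9 8| = 1·(-8 − 72) = -80
  − (-9) · |6 -8; -6 8| = −(-9)·(48 − 48) = 0
  + (-3) · |6 -1; -6 -9| = (-3)·(-54 − 6) = 180
Sum: (-80) + (0) + (180) = 100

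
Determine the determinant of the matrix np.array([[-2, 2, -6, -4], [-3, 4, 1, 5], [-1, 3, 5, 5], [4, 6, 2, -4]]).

Expand along row 1:
  + (-2) · M_11   where M_11 = det([4 1 5; 3 5 5; 6 2 -4]) = -198
  − (2) · M_12   where M_12 = det([-3 1 5; -1 5 5; 4 2 -4]) = -4
  + (-6) · M_13   where M_13 = det([-3 4 5; -1 3 5; 4 6 -4]) = 100
  − (-4) · M_14   where M_14 = det([-3 4 1; -1 3 5; 4 6 2]) = 142
det = (+1)·(-2)·(-198) + (-1)·(2)·(-4) + (+1)·(-6)·(100) + (-1)·(-4)·(142) = 372

The determinant is 372.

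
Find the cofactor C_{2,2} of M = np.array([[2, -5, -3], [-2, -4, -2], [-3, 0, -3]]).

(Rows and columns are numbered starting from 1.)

The cofactor is -15.

Delete row 2 and column 2; the remaining 2×2 submatrix is [2 -3; -3 -3].
Its determinant is 2·(-3) − (-3)·(-3) = -15.
The cofactor carries sign (−1)^(2+2) = +1, so C_{2,2} = +(-15) = -15.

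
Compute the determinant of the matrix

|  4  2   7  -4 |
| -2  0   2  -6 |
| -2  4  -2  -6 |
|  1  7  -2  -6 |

168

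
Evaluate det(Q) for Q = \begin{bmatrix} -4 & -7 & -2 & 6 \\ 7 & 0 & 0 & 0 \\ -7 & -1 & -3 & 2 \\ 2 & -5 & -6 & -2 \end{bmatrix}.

Expand along row 2 (it has 3 zeros):
  − (7) · M_21   where M_21 = det([-7 -2 6; -1 -3 2; -5 -6 -2]) = -156
det = (-1)·(7)·(-156) = 1092

|Q| = 1092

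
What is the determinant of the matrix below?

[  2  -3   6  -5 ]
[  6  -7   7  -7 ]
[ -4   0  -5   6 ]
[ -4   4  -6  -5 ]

Expand along row 3 (it has 1 zero):
  + (-4) · M_31   where M_31 = det([-3 6 -5; -7 7 -7; 4 -6 -5]) = -217
  + (-5) · M_33   where M_33 = det([2 -3 -5; 6 -7 -7; -4 4 -5]) = -28
  − (6) · M_34   where M_34 = det([2 -3 6; 6 -7 7; -4 4 -6]) = -20
det = (+1)·(-4)·(-217) + (+1)·(-5)·(-28) + (-1)·(6)·(-20) = 1128

The determinant is 1128.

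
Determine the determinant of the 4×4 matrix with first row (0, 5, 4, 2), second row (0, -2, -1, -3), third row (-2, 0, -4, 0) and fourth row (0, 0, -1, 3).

Expand along column 1 (it has 3 zeros):
  + (-2) · M_31   where M_31 = det([5 4 2; -2 -1 -3; 0 -1 3]) = -2
det = (+1)·(-2)·(-2) = 4

4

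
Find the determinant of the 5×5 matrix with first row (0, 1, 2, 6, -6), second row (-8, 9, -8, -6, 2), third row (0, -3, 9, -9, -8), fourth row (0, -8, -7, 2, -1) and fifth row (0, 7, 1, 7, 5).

21928

Expand along column 1 (it has 4 zeros):
  − (-8) · M_21   where M_21 = det([1 2 6 -6; -3 9 -9 -8; -8 -7 2 -1; 7 1 7 5]) = 2741
det = (-1)·(-8)·(2741) = 21928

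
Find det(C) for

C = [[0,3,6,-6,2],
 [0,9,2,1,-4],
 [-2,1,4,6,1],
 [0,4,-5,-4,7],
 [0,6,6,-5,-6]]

det(C) = 7012

Expand along column 1 (it has 4 zeros):
  + (-2) · M_31   where M_31 = det([3 6 -6 2; 9 2 1 -4; 4 -5 -4 7; 6 6 -5 -6]) = -3506
det = (+1)·(-2)·(-3506) = 7012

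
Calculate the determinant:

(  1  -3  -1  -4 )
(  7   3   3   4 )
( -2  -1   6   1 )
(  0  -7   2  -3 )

Expand along row 4 (it has 1 zero):
  + (-7) · M_42   where M_42 = det([1 -1 -4; 7 3 4; -2 6 1]) = -198
  − (2) · M_43   where M_43 = det([1 -3 -4; 7 3 4; -2 -1 1]) = 56
  + (-3) · M_44   where M_44 = det([1 -3 -1; 7 3 3; -2 -1 6]) = 166
det = (+1)·(-7)·(-198) + (-1)·(2)·(56) + (+1)·(-3)·(166) = 776

776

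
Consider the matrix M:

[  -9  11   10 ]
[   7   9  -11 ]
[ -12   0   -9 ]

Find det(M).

3954

Expand along row 3:
  + (-12) · |11 10; 9 -11| = (-12)·(-121 − 90) = 2532
  + (-9) · |-9 11; 7 9| = (-9)·(-81 − 77) = 1422
Sum: (2532) + (1422) = 3954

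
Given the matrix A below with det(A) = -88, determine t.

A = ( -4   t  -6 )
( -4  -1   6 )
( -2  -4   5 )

Expanding along the column containing t, det(A) is linear in t: det(A) = (8)·t + (-160).
Set (8)·t + (-160) = -88  ⇒  (8)·t = 72  ⇒  t = 9.

9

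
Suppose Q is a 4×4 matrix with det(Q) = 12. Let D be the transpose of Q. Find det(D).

12

det(Qᵀ) = det(Q).
det(D) = (1)·(12) = 12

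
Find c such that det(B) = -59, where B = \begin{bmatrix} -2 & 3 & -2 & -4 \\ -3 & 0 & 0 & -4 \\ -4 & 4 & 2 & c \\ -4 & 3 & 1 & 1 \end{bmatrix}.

7

Expanding along the column containing c, det(B) is linear in c: det(B) = (-27)·c + (130).
Set (-27)·c + (130) = -59  ⇒  (-27)·c = -189  ⇒  c = 7.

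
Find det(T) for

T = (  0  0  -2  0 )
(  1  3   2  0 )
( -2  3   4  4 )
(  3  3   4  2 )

-84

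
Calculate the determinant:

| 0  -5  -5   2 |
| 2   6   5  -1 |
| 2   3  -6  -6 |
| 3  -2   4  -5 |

Expand along row 1 (it has 1 zero):
  − (-5) · M_12   where M_12 = det([2 5 -1; 2 -6 -6; 3 4 -5]) = 42
  + (-5) · M_13   where M_13 = det([2 6 -1; 2 3 -6; 3 -2 -5]) = -89
  − (2) · M_14   where M_14 = det([2 6 5; 2 3 -6; 3 -2 4]) = -221
det = (-1)·(-5)·(42) + (+1)·(-5)·(-89) + (-1)·(2)·(-221) = 1097

1097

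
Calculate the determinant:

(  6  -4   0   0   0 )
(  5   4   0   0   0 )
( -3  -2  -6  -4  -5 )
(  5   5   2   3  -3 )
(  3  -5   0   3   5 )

The matrix is block lower-triangular with a 2×2 block and a 3×3 block on the diagonal, so its determinant equals the product of the determinants of the diagonal blocks.
det of the 2×2 block = 44
det of the 3×3 block = -134
det = (44)·(-134) = -5896

-5896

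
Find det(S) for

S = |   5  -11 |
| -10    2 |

det(S) = 5·2 − (-11)·(-10) = 10 − 110 = -100

|S| = -100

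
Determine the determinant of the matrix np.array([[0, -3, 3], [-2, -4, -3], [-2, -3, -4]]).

The determinant is 0.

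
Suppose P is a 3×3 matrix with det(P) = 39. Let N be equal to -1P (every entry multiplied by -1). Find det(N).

-39

For a 3×3 matrix, det(-1P) = (-1)^3·det(P) = -1·det(P).
det(N) = (-1)·(39) = -39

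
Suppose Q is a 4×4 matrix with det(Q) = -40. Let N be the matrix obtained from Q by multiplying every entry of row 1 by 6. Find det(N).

Scaling one row by 6 multiplies the determinant by 6.
det(N) = (6)·(-40) = -240

-240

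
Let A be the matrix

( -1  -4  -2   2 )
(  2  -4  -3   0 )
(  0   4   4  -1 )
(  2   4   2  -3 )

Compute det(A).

Expand along row 2 (it has 1 zero):
  − (2) · M_21   where M_21 = det([-4 -2 2; 4 4 -1; 4 2 -3]) = 8
  + (-4) · M_22   where M_22 = det([-1 -2 2; 0 4 -1; 2 2 -3]) = -2
  − (-3) · M_23   where M_23 = det([-1 -4 2; 0 4 -1; 2 4 -3]) = 0
det = (-1)·(2)·(8) + (+1)·(-4)·(-2) + (-1)·(-3)·(0) = -8

-8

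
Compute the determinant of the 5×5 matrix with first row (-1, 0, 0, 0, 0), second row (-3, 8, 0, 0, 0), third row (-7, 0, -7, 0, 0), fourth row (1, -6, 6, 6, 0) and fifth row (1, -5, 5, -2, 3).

1008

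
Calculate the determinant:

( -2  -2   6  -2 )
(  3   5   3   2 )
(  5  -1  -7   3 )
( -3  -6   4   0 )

Expand along row 4 (it has 1 zero):
  − (-3) · M_41   where M_41 = det([-2 6 -2; 5 3 2; -1 -7 3]) = -84
  + (-6) · M_42   where M_42 = det([-2 6 -2; 3 3 2; 5 -7 3]) = 32
  − (4) · M_43   where M_43 = det([-2 -2 -2; 3 5 2; 5 -1 3]) = 20
det = (-1)·(-3)·(-84) + (+1)·(-6)·(32) + (-1)·(4)·(20) = -524

-524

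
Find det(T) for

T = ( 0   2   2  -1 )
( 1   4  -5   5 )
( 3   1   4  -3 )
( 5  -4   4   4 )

-511

Expand along row 1 (it has 1 zero):
  − (2) · M_12   where M_12 = det([1 -5 5; 3 4 -3; 5 4 4]) = 123
  + (2) · M_13   where M_13 = det([1 4 5; 3 1 -3; 5 -4 4]) = -201
  − (-1) · M_14   where M_14 = det([1 4 -5; 3 1 4; 5 -4 4]) = 137
det = (-1)·(2)·(123) + (+1)·(2)·(-201) + (-1)·(-1)·(137) = -511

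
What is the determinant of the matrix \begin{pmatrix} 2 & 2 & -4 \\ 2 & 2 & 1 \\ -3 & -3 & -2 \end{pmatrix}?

Expand along column 1:
  + 2 · |2 1; -3 -2| = 2·(-4 − (-3)) = -2
  − 2 · |2 -4; -3 -2| = −2·(-4 − 12) = 32
  + (-3) · |2 -4; 2 1| = (-3)·(2 − (-8)) = -30
Sum: (-2) + (32) + (-30) = 0

0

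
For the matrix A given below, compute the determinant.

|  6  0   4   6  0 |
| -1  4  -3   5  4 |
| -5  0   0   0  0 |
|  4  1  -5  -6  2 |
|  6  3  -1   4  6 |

Expand along row 3 (it has 4 zeros):
  + (-5) · M_31   where M_31 = det([0 4 6 0; 4 -3 5 4; 1 -5 -6 2; 3 -1 4 6]) = 16
det = (+1)·(-5)·(16) = -80

det(A) = -80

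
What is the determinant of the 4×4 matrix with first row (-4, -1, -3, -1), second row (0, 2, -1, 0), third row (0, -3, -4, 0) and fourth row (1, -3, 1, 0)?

-11

Expand along column 4 (it has 3 zeros):
  − (-1) · M_14   where M_14 = det([0 2 -1; 0 -3 -4; 1 -3 1]) = -11
det = (-1)·(-1)·(-11) = -11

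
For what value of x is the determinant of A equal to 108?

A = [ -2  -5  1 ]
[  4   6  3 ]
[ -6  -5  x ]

Expanding along the row containing x, det(A) is linear in x: det(A) = (8)·x + (76).
Set (8)·x + (76) = 108  ⇒  (8)·x = 32  ⇒  x = 4.

4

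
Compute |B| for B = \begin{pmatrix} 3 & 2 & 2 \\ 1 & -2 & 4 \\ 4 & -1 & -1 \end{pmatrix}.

Expand along row 1:
  + 3 · |-2 4; -1 -1| = 3·(2 − (-4)) = 18
  − 2 · |1 4; 4 -1| = −2·(-1 − 16) = 34
  + 2 · |1 -2; 4 -1| = 2·(-1 − (-8)) = 14
Sum: (18) + (34) + (14) = 66

66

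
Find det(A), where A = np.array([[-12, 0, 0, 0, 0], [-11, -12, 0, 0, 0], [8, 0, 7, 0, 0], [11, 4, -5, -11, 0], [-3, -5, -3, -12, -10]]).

|A| = 110880

A is lower triangular, so det(A) is the product of the diagonal entries:
det = (-12) · (-12) · (7) · (-11) · (-10) = 110880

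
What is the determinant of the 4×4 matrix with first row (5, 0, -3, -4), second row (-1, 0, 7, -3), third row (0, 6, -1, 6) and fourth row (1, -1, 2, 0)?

Expand along column 2 (it has 2 zeros):
  − (6) · M_32   where M_32 = det([5 -3 -4; -1 7 -3; 1 2 0]) = 75
  + (-1) · M_42   where M_42 = det([5 -3 -4; -1 7 -3; 0 -1 6]) = 173
det = (-1)·(6)·(75) + (+1)·(-1)·(173) = -623

-623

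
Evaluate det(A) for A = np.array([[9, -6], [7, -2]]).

det(A) = 9·(-2) − (-6)·7 = -18 − (-42) = 24

24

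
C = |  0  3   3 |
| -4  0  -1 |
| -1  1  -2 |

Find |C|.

|C| = -33

Expand along row 1:
  − 3 · |-4 -1; -1 -2| = −3·(8 − 1) = -21
  + 3 · |-4 0; -1 1| = 3·(-4 − 0) = -12
Sum: (-21) + (-12) = -33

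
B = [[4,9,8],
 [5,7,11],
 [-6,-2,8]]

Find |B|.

Expand along column 1:
  + 4 · |7 11; -2 8| = 4·(56 − (-22)) = 312
  − 5 · |9 8; -2 8| = −5·(72 − (-16)) = -440
  + (-6) · |9 8; 7 11| = (-6)·(99 − 56) = -258
Sum: (312) + (-440) + (-258) = -386

|B| = -386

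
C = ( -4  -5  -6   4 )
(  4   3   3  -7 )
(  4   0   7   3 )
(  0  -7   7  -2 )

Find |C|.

Expand along row 3 (it has 1 zero):
  + (4) · M_31   where M_31 = det([-5 -6 4; 3 3 -7; -7 7 -2]) = -377
  + (7) · M_33   where M_33 = det([-4 -5 4; 4 3 -7; 0 -7 -2]) = 68
  − (3) · M_34   where M_34 = det([-4 -5 -6; 4 3 3; 0 -7 7]) = 140
det = (+1)·(4)·(-377) + (+1)·(7)·(68) + (-1)·(3)·(140) = -1452

|C| = -1452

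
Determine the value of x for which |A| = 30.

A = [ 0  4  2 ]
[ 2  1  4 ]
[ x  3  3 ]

Expanding along the row containing x, det(A) is linear in x: det(A) = (14)·x + (-12).
Set (14)·x + (-12) = 30  ⇒  (14)·x = 42  ⇒  x = 3.

x = 3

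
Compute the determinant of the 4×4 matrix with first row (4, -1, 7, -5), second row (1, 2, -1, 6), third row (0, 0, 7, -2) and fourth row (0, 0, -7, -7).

The determinant is -567.

The matrix is block upper-triangular with a 2×2 block and a 2×2 block on the diagonal, so its determinant equals the product of the determinants of the diagonal blocks.
det of the 2×2 block = 9
det of the 2×2 block = -63
det = (9)·(-63) = -567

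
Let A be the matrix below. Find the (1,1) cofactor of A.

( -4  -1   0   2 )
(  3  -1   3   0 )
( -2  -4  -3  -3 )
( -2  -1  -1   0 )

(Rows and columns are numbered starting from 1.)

Delete row 1 and column 1; the remaining 3×3 submatrix is [-1 3 0; -4 -3 -3; -1 -1 0].
Its determinant is 12.
The cofactor carries sign (−1)^(1+1) = +1, so C_{1,1} = +(12) = 12.

12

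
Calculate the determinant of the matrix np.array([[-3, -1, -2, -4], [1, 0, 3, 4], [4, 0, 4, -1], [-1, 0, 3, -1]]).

78

Expand along column 2 (it has 3 zeros):
  − (-1) · M_12   where M_12 = det([1 3 4; 4 4 -1; -1 3 -1]) = 78
det = (-1)·(-1)·(78) = 78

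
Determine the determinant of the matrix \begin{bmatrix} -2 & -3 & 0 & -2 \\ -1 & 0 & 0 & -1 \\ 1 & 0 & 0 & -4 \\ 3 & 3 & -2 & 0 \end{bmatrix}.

Expand along column 3 (it has 3 zeros):
  − (-2) · M_43   where M_43 = det([-2 -3 -2; -1 0 -1; 1 0 -4]) = 15
det = (-1)·(-2)·(15) = 30

The determinant is 30.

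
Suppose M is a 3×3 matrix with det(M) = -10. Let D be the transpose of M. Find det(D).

det(Mᵀ) = det(M).
det(D) = (1)·(-10) = -10

det(D) = -10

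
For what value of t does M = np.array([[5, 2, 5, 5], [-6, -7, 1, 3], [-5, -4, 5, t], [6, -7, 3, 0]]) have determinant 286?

t = 8

Expanding along the column containing t, det(M) is linear in t: det(M) = (-398)·t + (3470).
Set (-398)·t + (3470) = 286  ⇒  (-398)·t = -3184  ⇒  t = 8.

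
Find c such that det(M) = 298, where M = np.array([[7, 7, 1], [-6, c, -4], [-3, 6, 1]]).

c = 4

Expanding along the row containing c, det(M) is linear in c: det(M) = (10)·c + (258).
Set (10)·c + (258) = 298  ⇒  (10)·c = 40  ⇒  c = 4.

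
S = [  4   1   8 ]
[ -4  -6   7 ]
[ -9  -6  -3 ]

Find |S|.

|S| = -75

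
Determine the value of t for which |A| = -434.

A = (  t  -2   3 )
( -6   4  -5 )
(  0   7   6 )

-4

Expanding along the column containing t, det(A) is linear in t: det(A) = (59)·t + (-198).
Set (59)·t + (-198) = -434  ⇒  (59)·t = -236  ⇒  t = -4.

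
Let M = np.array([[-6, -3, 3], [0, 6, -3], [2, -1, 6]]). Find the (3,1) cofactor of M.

-9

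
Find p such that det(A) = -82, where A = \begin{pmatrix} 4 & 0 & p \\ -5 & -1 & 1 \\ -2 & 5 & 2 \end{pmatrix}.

Expanding along the column containing p, det(A) is linear in p: det(A) = (-27)·p + (-28).
Set (-27)·p + (-28) = -82  ⇒  (-27)·p = -54  ⇒  p = 2.

2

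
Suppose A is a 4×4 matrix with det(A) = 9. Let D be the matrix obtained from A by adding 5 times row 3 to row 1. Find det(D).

9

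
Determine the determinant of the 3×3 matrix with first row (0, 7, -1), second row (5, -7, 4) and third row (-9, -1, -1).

Expand along column 1:
  − 5 · |7 -1; -1 -1| = −5·(-7 − 1) = 40
  + (-9) · |7 -1; -7 4| = (-9)·(28 − 7) = -189
Sum: (40) + (-189) = -149

-149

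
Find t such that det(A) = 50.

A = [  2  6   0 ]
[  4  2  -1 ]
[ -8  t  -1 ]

t = -9

Expanding along the column containing t, det(A) is linear in t: det(A) = (2)·t + (68).
Set (2)·t + (68) = 50  ⇒  (2)·t = -18  ⇒  t = -9.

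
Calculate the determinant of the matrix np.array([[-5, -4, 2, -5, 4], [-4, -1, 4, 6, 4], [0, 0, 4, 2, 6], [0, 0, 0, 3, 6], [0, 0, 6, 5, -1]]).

1848

The matrix is block upper-triangular with a 2×2 block and a 3×3 block on the diagonal, so its determinant equals the product of the determinants of the diagonal blocks.
det of the 2×2 block = -11
det of the 3×3 block = -168
det = (-11)·(-168) = 1848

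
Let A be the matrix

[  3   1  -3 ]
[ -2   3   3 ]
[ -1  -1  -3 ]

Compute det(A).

Expand along column 1:
  + 3 · |3 3; -1 -3| = 3·(-9 − (-3)) = -18
  − (-2) · |1 -3; -1 -3| = −(-2)·(-3 − 3) = -12
  + (-1) · |1 -3; 3 3| = (-1)·(3 − (-9)) = -12
Sum: (-18) + (-12) + (-12) = -42

det(A) = -42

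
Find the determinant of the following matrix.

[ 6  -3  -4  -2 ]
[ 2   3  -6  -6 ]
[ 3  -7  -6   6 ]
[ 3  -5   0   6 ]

Expand along row 4 (it has 1 zero):
  − (3) · M_41   where M_41 = det([-3 -4 -2; 3 -6 -6; -7 -6 6]) = 240
  + (-5) · M_42   where M_42 = det([6 -4 -2; 2 -6 -6; 3 -6 6]) = -324
  + (6) · M_44   where M_44 = det([6 -3 -4; 2 3 -6; 3 -7 -6]) = -250
det = (-1)·(3)·(240) + (+1)·(-5)·(-324) + (+1)·(6)·(-250) = -600

-600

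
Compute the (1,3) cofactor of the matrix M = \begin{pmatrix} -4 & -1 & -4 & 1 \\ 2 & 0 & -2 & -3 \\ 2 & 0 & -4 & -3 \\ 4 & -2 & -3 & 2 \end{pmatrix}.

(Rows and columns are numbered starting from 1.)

0

Delete row 1 and column 3; the remaining 3×3 submatrix is [2 0 -3; 2 0 -3; 4 -2 2].
Its determinant is 0.
The cofactor carries sign (−1)^(1+3) = +1, so C_{1,3} = +(0) = 0.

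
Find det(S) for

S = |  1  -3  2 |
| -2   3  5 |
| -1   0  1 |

|S| = 18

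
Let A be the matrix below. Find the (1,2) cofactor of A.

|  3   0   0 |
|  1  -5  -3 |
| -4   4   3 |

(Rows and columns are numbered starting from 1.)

9

Delete row 1 and column 2; the remaining 2×2 submatrix is [1 -3; -4 3].
Its determinant is 1·3 − (-3)·(-4) = -9.
The cofactor carries sign (−1)^(1+2) = −1, so C_{1,2} = −(-9) = 9.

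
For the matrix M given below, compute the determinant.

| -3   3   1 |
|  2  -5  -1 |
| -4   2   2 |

Expand along column 1:
  + (-3) · |-5 -1; 2 2| = (-3)·(-10 − (-2)) = 24
  − 2 · |3 1; 2 2| = −2·(6 − 2) = -8
  + (-4) · |3 1; -5 -1| = (-4)·(-3 − (-5)) = -8
Sum: (24) + (-8) + (-8) = 8

|M| = 8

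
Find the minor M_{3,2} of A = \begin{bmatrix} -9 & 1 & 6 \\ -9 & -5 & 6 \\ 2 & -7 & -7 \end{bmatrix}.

0

Delete row 3 and column 2; the remaining 2×2 submatrix is [-9 6; -9 6].
Its determinant is (-9)·6 − 6·(-9) = 0.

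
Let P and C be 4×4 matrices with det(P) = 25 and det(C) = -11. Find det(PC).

|PC| = -275

det(PC) = det(P)·det(C) = (25)·(-11) = -275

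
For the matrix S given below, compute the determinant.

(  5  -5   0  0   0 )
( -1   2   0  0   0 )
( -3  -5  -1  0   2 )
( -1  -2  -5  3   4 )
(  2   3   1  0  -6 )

60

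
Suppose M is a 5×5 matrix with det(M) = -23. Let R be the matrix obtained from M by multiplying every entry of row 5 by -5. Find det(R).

det(R) = 115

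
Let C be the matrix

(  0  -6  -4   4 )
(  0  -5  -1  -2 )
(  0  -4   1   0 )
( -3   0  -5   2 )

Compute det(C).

-240

Expand along column 1 (it has 3 zeros):
  − (-3) · M_41   where M_41 = det([-6 -4 4; -5 -1 -2; -4 1 0]) = -80
det = (-1)·(-3)·(-80) = -240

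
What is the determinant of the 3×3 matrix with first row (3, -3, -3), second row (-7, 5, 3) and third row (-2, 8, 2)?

Expand along column 1:
  + 3 · |5 3; 8 2| = 3·(10 − 24) = -42
  − (-7) · |-3 -3; 8 2| = −(-7)·(-6 − (-24)) = 126
  + (-2) · |-3 -3; 5 3| = (-2)·(-9 − (-15)) = -12
Sum: (-42) + (126) + (-12) = 72

72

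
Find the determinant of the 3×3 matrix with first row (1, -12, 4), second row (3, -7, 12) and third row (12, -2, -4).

Expand along column 1:
  + 1 · |-7 12; -2 -4| = 1·(28 − (-24)) = 52
  − 3 · |-12 4; -2 -4| = −3·(48 − (-8)) = -168
  + 12 · |-12 4; -7 12| = 12·(-144 − (-28)) = -1392
Sum: (52) + (-168) + (-1392) = -1508

The determinant is -1508.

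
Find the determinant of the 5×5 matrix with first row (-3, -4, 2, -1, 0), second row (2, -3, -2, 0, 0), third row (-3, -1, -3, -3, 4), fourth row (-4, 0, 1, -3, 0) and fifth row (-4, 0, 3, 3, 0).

-624

Expand along column 5 (it has 4 zeros):
  + (4) · M_35   where M_35 = det([-3 -4 2 -1; 2 -3 -2 0; -4 0 1 -3; -4 0 3 3]) = -156
det = (+1)·(4)·(-156) = -624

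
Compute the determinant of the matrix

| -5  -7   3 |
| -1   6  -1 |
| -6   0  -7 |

325

Expand along column 2:
  − (-7) · |-1 -1; -6 -7| = −(-7)·(7 − 6) = 7
  + 6 · |-5 3; -6 -7| = 6·(35 − (-18)) = 318
Sum: (7) + (318) = 325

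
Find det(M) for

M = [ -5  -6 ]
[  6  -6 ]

det(M) = (-5)·(-6) − (-6)·6 = 30 − (-36) = 66

det(M) = 66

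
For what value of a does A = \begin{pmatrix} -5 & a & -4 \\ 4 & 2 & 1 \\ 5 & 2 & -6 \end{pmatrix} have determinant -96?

a = -6

Expanding along the row containing a, det(A) is linear in a: det(A) = (29)·a + (78).
Set (29)·a + (78) = -96  ⇒  (29)·a = -174  ⇒  a = -6.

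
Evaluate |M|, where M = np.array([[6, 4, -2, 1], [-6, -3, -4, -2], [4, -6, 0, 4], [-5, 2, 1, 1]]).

det(M) = -1176

Expand along row 3 (it has 1 zero):
  + (4) · M_31   where M_31 = det([4 -2 1; -3 -4 -2; 2 1 1]) = -1
  − (-6) · M_32   where M_32 = det([6 -2 1; -6 -4 -2; -5 1 1]) = -70
  − (4) · M_34   where M_34 = det([6 4 -2; -6 -3 -4; -5 2 1]) = 188
det = (+1)·(4)·(-1) + (-1)·(-6)·(-70) + (-1)·(4)·(188) = -1176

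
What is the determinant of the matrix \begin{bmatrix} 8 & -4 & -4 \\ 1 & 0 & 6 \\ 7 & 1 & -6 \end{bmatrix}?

The determinant is -244.

Expand along column 2:
  − (-4) · |1 6; 7 -6| = −(-4)·(-6 − 42) = -192
  − 1 · |8 -4; 1 6| = −1·(48 − (-4)) = -52
Sum: (-192) + (-52) = -244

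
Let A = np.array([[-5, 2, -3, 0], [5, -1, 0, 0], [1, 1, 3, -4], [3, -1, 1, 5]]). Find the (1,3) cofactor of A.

Delete row 1 and column 3; the remaining 3×3 submatrix is [5 -1 0; 1 1 -4; 3 -1 5].
Its determinant is 22.
The cofactor carries sign (−1)^(1+3) = +1, so C_{1,3} = +(22) = 22.

22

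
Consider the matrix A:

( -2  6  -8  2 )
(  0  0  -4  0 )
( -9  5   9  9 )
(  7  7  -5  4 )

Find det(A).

Expand along row 2 (it has 3 zeros):
  − (-4) · M_23   where M_23 = det([-2 6 2; -9 5 9; 7 7 4]) = 484
det = (-1)·(-4)·(484) = 1936

|A| = 1936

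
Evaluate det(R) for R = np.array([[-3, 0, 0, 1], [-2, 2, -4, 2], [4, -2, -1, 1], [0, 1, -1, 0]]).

Expand along row 1 (it has 2 zeros):
  + (-3) · M_11   where M_11 = det([2 -4 2; -2 -1 1; 1 -1 0]) = 4
  − (1) · M_14   where M_14 = det([-2 2 -4; 4 -2 -1; 0 1 -1]) = -14
det = (+1)·(-3)·(4) + (-1)·(1)·(-14) = 2

2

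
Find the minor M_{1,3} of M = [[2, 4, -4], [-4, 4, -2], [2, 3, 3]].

-20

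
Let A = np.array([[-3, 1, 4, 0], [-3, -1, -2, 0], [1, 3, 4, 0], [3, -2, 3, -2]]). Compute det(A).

56

Expand along column 4 (it has 3 zeros):
  + (-2) · M_44   where M_44 = det([-3 1 4; -3 -1 -2; 1 3 4]) = -28
det = (+1)·(-2)·(-28) = 56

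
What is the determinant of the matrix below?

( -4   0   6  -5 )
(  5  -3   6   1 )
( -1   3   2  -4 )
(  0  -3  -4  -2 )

-1134

Expand along row 1 (it has 1 zero):
  + (-4) · M_11   where M_11 = det([-3 6 1; 3 2 -4; -3 -4 -2]) = 162
  + (6) · M_13   where M_13 = det([5 -3 1; -1 3 -4; 0 -3 -2]) = -81
  − (-5) · M_14   where M_14 = det([5 -3 6; -1 3 2; 0 -3 -4]) = 0
det = (+1)·(-4)·(162) + (+1)·(6)·(-81) + (-1)·(-5)·(0) = -1134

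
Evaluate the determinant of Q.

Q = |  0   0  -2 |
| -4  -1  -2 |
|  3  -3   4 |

-30

Expand along row 1:
  + (-2) · |-4 -1; 3 -3| = (-2)·(12 − (-3)) = -30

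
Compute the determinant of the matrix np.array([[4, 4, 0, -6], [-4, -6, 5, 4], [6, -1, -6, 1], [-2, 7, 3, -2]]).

Expand along row 1 (it has 1 zero):
  + (4) · M_11   where M_11 = det([-6 5 4; -1 -6 1; 7 3 -2]) = 127
  − (4) · M_12   where M_12 = det([-4 5 4; 6 -6 1; -2 3 -2]) = 38
  − (-6) · M_14   where M_14 = det([-4 -6 5; 6 -1 -6; -2 7 3]) = 80
det = (+1)·(4)·(127) + (-1)·(4)·(38) + (-1)·(-6)·(80) = 836

836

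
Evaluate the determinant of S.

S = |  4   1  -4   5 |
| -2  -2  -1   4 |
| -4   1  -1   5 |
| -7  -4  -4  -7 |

Expand along row 1:
  + (4) · M_11   where M_11 = det([-2 -1 4; 1 -1 5; -4 -4 -7]) = -73
  − (1) · M_12   where M_12 = det([-2 -1 4; -4 -1 5; -7 -4 -7]) = 45
  + (-4) · M_13   where M_13 = det([-2 -2 4; -4 1 5; -7 -4 -7]) = 192
  − (5) · M_14   where M_14 = det([-2 -2 -1; -4 1 -1; -7 -4 -4]) = 11
det = (+1)·(4)·(-73) + (-1)·(1)·(45) + (+1)·(-4)·(192) + (-1)·(5)·(11) = -1160

det(S) = -1160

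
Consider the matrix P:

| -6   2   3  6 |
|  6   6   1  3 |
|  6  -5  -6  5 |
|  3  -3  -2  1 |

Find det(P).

Expand along row 1:
  + (-6) · M_11   where M_11 = det([6 1 3; -5 -6 5; -3 -2 1]) = -10
  − (2) · M_12   where M_12 = det([6 1 3; 6 -6 5; 3 -2 1]) = 51
  + (3) · M_13   where M_13 = det([6 6 3; 6 -5 5; 3 -3 1]) = 105
  − (6) · M_14   where M_14 = det([6 6 1; 6 -5 -6; 3 -3 -2]) = -87
det = (+1)·(-6)·(-10) + (-1)·(2)·(51) + (+1)·(3)·(105) + (-1)·(6)·(-87) = 795

The determinant is 795.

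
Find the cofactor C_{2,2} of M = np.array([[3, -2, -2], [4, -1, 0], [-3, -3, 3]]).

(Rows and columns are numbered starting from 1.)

Delete row 2 and column 2; the remaining 2×2 submatrix is [3 -2; -3 3].
Its determinant is 3·3 − (-2)·(-3) = 3.
The cofactor carries sign (−1)^(2+2) = +1, so C_{2,2} = +(3) = 3.

3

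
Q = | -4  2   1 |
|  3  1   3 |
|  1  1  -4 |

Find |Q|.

Expand along column 1:
  + (-4) · |1 3; 1 -4| = (-4)·(-4 − 3) = 28
  − 3 · |2 1; 1 -4| = −3·(-8 − 1) = 27
  + 1 · |2 1; 1 3| = 1·(6 − 1) = 5
Sum: (28) + (27) + (5) = 60

det(Q) = 60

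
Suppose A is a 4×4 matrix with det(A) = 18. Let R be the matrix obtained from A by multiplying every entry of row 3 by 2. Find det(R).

det(R) = 36

Scaling one row by 2 multiplies the determinant by 2.
det(R) = (2)·(18) = 36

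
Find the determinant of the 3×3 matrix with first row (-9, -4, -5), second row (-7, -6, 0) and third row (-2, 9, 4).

479

Expand along row 2:
  − (-7) · |-4 -5; 9 4| = −(-7)·(-16 − (-45)) = 203
  + (-6) · |-9 -5; -2 4| = (-6)·(-36 − 10) = 276
Sum: (203) + (276) = 479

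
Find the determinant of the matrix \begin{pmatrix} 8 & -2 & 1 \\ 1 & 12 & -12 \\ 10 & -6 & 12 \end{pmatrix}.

714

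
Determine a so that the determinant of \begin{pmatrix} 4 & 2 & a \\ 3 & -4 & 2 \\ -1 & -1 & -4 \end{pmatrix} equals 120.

a = -4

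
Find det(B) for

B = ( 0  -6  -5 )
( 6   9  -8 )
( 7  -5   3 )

909

Expand along row 1:
  − (-6) · |6 -8; 7 3| = −(-6)·(18 − (-56)) = 444
  + (-5) · |6 9; 7 -5| = (-5)·(-30 − 63) = 465
Sum: (444) + (465) = 909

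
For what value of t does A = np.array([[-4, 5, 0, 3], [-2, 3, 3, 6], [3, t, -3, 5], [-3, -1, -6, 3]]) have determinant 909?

Expanding along the column containing t, det(A) is linear in t: det(A) = (117)·t + (1026).
Set (117)·t + (1026) = 909  ⇒  (117)·t = -117  ⇒  t = -1.

-1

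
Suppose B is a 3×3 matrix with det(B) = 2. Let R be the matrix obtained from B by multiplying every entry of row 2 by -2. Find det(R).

Scaling one row by -2 multiplies the determinant by -2.
det(R) = (-2)·(2) = -4

det(R) = -4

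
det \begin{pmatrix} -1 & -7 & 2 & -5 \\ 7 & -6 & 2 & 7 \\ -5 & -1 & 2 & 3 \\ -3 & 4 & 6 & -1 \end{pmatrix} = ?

Expand along row 1:
  + (-1) · M_11   where M_11 = det([-6 2 7; -1 2 3; 4 6 -1]) = 44
  − (-7) · M_12   where M_12 = det([7 2 7; -5 2 3; -3 6 -1]) = -336
  + (2) · M_13   where M_13 = det([7 -6 7; -5 -1 3; -3 4 -1]) = -154
  − (-5) · M_14   where M_14 = det([7 -6 2; -5 -1 2; -3 4 6]) = -288
det = (+1)·(-1)·(44) + (-1)·(-7)·(-336) + (+1)·(2)·(-154) + (-1)·(-5)·(-288) = -4144

-4144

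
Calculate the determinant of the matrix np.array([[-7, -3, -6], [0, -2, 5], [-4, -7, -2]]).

Expand along column 1:
  + (-7) · |-2 5; -7 -2| = (-7)·(4 − (-35)) = -273
  + (-4) · |-3 -6; -2 5| = (-4)·(-15 − 12) = 108
Sum: (-273) + (108) = -165

The determinant is -165.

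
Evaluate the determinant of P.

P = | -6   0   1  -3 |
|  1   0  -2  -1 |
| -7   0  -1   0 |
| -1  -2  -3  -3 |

Expand along column 2 (it has 3 zeros):
  + (-2) · M_42   where M_42 = det([-6 1 -3; 1 -2 -1; -7 -1 0]) = 58
det = (+1)·(-2)·(58) = -116

The determinant is -116.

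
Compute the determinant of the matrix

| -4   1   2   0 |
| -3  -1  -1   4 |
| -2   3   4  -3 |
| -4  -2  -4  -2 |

68

Expand along row 1 (it has 1 zero):
  + (-4) · M_11   where M_11 = det([-1 -1 4; 3 4 -3; -2 -4 -2]) = -8
  − (1) · M_12   where M_12 = det([-3 -1 4; -2 4 -3; -4 -4 -2]) = 148
  + (2) · M_13   where M_13 = det([-3 -1 4; -2 3 -3; -4 -2 -2]) = 92
det = (+1)·(-4)·(-8) + (-1)·(1)·(148) + (+1)·(2)·(92) = 68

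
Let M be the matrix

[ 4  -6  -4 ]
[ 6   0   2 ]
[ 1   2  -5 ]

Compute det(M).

Expand along column 2:
  − (-6) · |6 2; 1 -5| = −(-6)·(-30 − 2) = -192
  − 2 · |4 -4; 6 2| = −2·(8 − (-24)) = -64
Sum: (-192) + (-64) = -256

det(M) = -256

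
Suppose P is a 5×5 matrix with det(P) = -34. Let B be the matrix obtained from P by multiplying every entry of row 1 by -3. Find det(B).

The determinant is 102.

Scaling one row by -3 multiplies the determinant by -3.
det(B) = (-3)·(-34) = 102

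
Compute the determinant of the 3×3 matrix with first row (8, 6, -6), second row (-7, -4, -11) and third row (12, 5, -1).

-440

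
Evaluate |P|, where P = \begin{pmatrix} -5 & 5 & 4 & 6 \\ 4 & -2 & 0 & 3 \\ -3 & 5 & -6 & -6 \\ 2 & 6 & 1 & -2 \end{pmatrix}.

-1798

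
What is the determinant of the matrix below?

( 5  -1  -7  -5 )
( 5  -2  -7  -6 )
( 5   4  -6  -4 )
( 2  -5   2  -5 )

Expand along row 1:
  + (5) · M_11   where M_11 = det([-2 -7 -6; 4 -6 -4; -5 2 -5]) = -224
  − (-1) · M_12   where M_12 = det([5 -7 -6; 5 -6 -4; 2 2 -5]) = -61
  + (-7) · M_13   where M_13 = det([5 -2 -6; 5 4 -4; 2 -5 -5]) = -36
  − (-5) · M_14   where M_14 = det([5 -2 -7; 5 4 -6; 2 -5 2]) = 165
det = (+1)·(5)·(-224) + (-1)·(-1)·(-61) + (+1)·(-7)·(-36) + (-1)·(-5)·(165) = -104

The determinant is -104.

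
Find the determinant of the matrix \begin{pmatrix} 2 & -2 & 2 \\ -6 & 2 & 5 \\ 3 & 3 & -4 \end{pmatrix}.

The determinant is -76.

Expand along row 1:
  + 2 · |2 5; 3 -4| = 2·(-8 − 15) = -46
  − (-2) · |-6 5; 3 -4| = −(-2)·(24 − 15) = 18
  + 2 · |-6 2; 3 3| = 2·(-18 − 6) = -48
Sum: (-46) + (18) + (-48) = -76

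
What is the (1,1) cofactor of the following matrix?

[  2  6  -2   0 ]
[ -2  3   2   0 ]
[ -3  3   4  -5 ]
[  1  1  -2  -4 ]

-64

Delete row 1 and column 1; the remaining 3×3 submatrix is [3 2 0; 3 4 -5; 1 -2 -4].
Its determinant is -64.
The cofactor carries sign (−1)^(1+1) = +1, so C_{1,1} = +(-64) = -64.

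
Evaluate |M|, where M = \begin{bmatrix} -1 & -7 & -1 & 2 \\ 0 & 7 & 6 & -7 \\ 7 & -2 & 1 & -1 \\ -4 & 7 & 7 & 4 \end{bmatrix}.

Expand along row 2 (it has 1 zero):
  + (7) · M_22   where M_22 = det([-1 -1 2; 7 1 -1; -4 7 4]) = 119
  − (6) · M_23   where M_23 = det([-1 -7 2; 7 -2 -1; -4 7 4]) = 251
  + (-7) · M_24   where M_24 = det([-1 -7 -1; 7 -2 1; -4 7 7]) = 351
det = (+1)·(7)·(119) + (-1)·(6)·(251) + (+1)·(-7)·(351) = -3130

The determinant is -3130.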